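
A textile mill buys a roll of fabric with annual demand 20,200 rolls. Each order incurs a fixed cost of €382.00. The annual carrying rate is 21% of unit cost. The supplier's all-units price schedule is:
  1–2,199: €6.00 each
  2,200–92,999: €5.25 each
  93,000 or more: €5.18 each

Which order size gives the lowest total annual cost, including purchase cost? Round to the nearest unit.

Holding cost per unit per year at price C is H = 0.21·C.
Evaluate total cost at each tier's feasible EOQ or, if the EOQ is below the tier, at the tier's minimum quantity.
Tier 1 (€6.00): EOQ = 3499.8 exceeds tier's upper bound 2199, so this tier is dominated.
EOQ at €5.25 = 3741.4 (feasible in tier 2): TC = 20,200×€5.25 + (20,200/3741.4)×382 + (3741.4/2)×0.21×€5.25 = €110,174.88.
EOQ at €5.18 = 3766.6 < 93000, so use break Q=93000: TC = 20,200×€5.18 + (20,200/93000.0)×382 + (93000.0/2)×0.21×€5.18 = €155,301.67.
Lowest total cost is €110,174.88 at Q = 3741.4.

Q* ≈ 3,741 rolls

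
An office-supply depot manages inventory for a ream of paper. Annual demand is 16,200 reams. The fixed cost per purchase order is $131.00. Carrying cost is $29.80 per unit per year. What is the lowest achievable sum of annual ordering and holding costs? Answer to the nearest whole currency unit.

Q* = √(2DS/H) = √(2 × 16,200 × 131 / 29.8) ≈ 377.40.
At Q*, ordering cost (D/Q*)S equals holding cost (Q*/2)H, each = √(DSH/2).
Minimum total = √(2DSH) = √(2 × 16,200 × 131 × 29.8) ≈ 11246.471.

TC* ≈ $11,246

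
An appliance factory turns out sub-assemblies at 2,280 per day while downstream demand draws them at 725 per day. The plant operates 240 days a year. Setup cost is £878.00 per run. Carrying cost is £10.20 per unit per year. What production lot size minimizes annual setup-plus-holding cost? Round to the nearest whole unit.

Q* ≈ 6,627 sub-assemblies

Annual demand D = 725 × 240 = 174,000.
Production build-up factor (1 − d/p) = 1 − 725/2,280 = 0.6820.
Q* = √(2DS / (H(1 − d/p))) = √(2 × 174,000 × 878 / (10.2 × 0.6820)).
= √(305,544,000 / 6.9566) ≈ 6627.336.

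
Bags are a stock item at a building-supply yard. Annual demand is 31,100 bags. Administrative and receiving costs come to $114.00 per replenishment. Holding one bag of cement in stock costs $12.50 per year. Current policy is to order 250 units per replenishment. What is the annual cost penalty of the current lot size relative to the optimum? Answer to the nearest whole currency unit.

EOQ = √(2DS/H) = √(2 × 31,100 × 114 / 12.5) ≈ 753.17.
Cost at Q* = (D/Q*)S + (Q*/2)H = √(2DSH) ≈ $9,414.62.
Cost at Q = 250: (31,100/250)×114 + (250/2)×12.5 = $14,181.60 + $1,562.50 = $15,744.10.
Excess = $15,744.10 − $9,414.62 = $6,329.48.

Extra cost ≈ $6,329 per year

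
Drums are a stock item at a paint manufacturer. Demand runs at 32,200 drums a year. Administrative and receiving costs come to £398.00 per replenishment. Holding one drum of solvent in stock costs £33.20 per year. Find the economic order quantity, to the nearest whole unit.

Q* ≈ 879 drums

EOQ = √(2DS / H) = √(2 × 32,200 × 398 / 33.2).
= √(25,631,200 / 33.2) = √772,024.0964 ≈ 878.649.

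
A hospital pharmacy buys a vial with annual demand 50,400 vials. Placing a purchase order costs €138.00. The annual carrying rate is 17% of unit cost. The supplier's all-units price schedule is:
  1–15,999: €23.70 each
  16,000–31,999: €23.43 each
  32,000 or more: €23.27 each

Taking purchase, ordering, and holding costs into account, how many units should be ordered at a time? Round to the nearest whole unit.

Q* ≈ 1,858 vials

Holding cost per unit per year at price C is H = 0.17·C.
For each price level, check whether its EOQ is feasible; otherwise the best quantity at that price is the breakpoint.
EOQ at €23.70 = 1858.1 (feasible in tier 1): TC = 50,400×€23.70 + (50,400/1858.1)×138 + (1858.1/2)×0.17×€23.70 = €1,201,966.32.
EOQ at €23.43 = 1868.8 < 16000, so use break Q=16000: TC = 50,400×€23.43 + (50,400/16000.0)×138 + (16000.0/2)×0.17×€23.43 = €1,213,171.50.
EOQ at €23.27 = 1875.2 < 32000, so use break Q=32000: TC = 50,400×€23.27 + (50,400/32000.0)×138 + (32000.0/2)×0.17×€23.27 = €1,236,319.75.
Lowest total cost is €1,201,966.32 at Q = 1858.1.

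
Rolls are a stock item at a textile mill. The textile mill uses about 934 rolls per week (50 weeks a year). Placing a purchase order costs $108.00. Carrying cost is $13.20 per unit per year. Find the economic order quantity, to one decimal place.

Annual demand D = 934 × 50 = 46,700.
EOQ = √(2DS / H) = √(2 × 46,700 × 108 / 13.2).
= √(10,087,200 / 13.2) = √764,181.8182 ≈ 874.175.

Q* ≈ 874.2 rolls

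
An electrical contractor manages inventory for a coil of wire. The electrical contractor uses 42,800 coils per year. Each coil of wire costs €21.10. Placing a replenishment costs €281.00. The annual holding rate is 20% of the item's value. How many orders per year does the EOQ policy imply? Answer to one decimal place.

Holding cost H = 0.20 × €21.10 = €4.2200 per unit per year.
The optimal lot size = √(2DS/H) = √(2 × 42,800 × 281 / 4.22) ≈ 2387.45.
Orders per year = D / Q* = 42,800 / 2387.45 ≈ 17.927.

N ≈ 17.9 orders per year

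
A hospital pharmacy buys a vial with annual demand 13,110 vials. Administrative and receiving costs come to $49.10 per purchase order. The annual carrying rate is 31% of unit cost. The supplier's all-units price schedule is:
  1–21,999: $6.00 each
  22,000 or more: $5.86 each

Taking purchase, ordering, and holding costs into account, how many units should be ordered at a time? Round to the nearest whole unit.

Q* ≈ 832 vials

Holding cost per unit per year at price C is H = 0.31·C.
For each price level, check whether its EOQ is feasible; otherwise the best quantity at that price is the breakpoint.
EOQ at $6.00 = 832.0 (feasible in tier 1): TC = 13,110×$6.00 + (13,110/832.0)×49.1 + (832.0/2)×0.31×$6.00 = $80,207.44.
EOQ at $5.86 = 841.8 < 22000, so use break Q=22000: TC = 13,110×$5.86 + (13,110/22000.0)×49.1 + (22000.0/2)×0.31×$5.86 = $96,836.46.
Lowest total cost is $80,207.44 at Q = 832.0.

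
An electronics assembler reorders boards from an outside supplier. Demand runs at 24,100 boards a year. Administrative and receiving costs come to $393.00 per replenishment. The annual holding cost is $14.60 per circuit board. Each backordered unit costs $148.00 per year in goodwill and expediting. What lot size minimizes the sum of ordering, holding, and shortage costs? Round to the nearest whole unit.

With planned backorders, Q* = √(2DS/H) · √((H+B)/B).
√(2DS/H) = √(2 × 24,100 × 393 / 14.6) = 1139.052.
√((H+B)/B) = √((14.6+148)/148) = 1.0482.
Q* ≈ 1193.913.

Q* ≈ 1,194 boards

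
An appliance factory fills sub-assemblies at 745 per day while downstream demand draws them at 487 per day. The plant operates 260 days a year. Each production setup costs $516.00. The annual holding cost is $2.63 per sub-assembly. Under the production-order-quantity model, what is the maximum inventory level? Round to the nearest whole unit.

Annual demand D = 487 × 260 = 126,620.
Production build-up factor (1 − d/p) = 1 − 487/745 = 0.3463.
Q* = √(2DS / (H(1 − d/p))) = √(2 × 126,620 × 516 / (2.63 × 0.3463)).
= √(130,671,840 / 0.9108) ≈ 11977.920.
Maximum inventory = Q*(1 − d/p) = 11977.920 × 0.3463 ≈ 4148.058.

I_max ≈ 4,148 sub-assemblies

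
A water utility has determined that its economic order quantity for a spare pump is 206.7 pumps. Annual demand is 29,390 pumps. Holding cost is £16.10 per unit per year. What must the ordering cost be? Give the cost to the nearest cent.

S ≈ £11.70

Invert the EOQ relation Q*² = 2DS/H.
From Q* = √(2DS/H): S = Q*²H / (2D) = 206.7² × 16.1 / (2 × 29,390) = 11.7025.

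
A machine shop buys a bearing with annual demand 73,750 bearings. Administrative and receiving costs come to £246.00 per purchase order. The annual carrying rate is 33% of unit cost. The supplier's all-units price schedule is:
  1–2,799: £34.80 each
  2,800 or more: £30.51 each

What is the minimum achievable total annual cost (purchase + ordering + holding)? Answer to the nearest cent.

Holding cost per unit per year at price C is H = 0.33·C.
For each price level, check whether its EOQ is feasible; otherwise the best quantity at that price is the breakpoint.
EOQ at £34.80 = 1777.5 (feasible in tier 1): TC = 73,750×£34.80 + (73,750/1777.5)×246 + (1777.5/2)×0.33×£34.80 = £2,586,913.16.
EOQ at £30.51 = 1898.4 < 2800, so use break Q=2800: TC = 73,750×£30.51 + (73,750/2800.0)×246 + (2800.0/2)×0.33×£30.51 = £2,270,687.58.
Lowest total cost among the candidates is at Q = 2800.0.

TC* ≈ £2,270,687.58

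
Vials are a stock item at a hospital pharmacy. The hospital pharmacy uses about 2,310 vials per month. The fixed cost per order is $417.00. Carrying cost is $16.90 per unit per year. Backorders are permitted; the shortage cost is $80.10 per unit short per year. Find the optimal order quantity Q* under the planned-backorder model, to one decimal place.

Q* ≈ 1,287.1 vials

Annual demand D = 2,310 × 12 = 27,720.
With planned backorders, Q* = √(2DS/H) · √((H+B)/B).
√(2DS/H) = √(2 × 27,720 × 417 / 16.9) = 1169.597.
√((H+B)/B) = √((16.9+80.1)/80.1) = 1.1004.
Q* ≈ 1287.081.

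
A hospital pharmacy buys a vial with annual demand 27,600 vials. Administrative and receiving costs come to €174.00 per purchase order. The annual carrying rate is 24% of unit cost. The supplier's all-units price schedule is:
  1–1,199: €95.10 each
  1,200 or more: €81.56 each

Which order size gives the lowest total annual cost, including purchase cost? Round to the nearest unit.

Q* ≈ 1,200 vials

Holding cost per unit per year at price C is H = 0.24·C.
Candidates are each tier's EOQ (if it falls in that tier) and each price-break quantity.
EOQ at €95.10 = 648.7 (feasible in tier 1): TC = 27,600×€95.10 + (27,600/648.7)×174 + (648.7/2)×0.24×€95.10 = €2,639,566.08.
EOQ at €81.56 = 700.5 < 1200, so use break Q=1200: TC = 27,600×€81.56 + (27,600/1200.0)×174 + (1200.0/2)×0.24×€81.56 = €2,266,802.64.
Lowest total cost is €2,266,802.64 at Q = 1200.0.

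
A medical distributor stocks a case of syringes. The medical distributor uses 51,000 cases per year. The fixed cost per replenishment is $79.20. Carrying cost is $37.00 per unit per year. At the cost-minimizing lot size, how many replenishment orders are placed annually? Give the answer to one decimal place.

N ≈ 109.1 orders per year

The optimal lot size = √(2DS/H) = √(2 × 51,000 × 79.2 / 37) ≈ 467.26.
Orders per year = D / Q* = 51,000 / 467.26 ≈ 109.146.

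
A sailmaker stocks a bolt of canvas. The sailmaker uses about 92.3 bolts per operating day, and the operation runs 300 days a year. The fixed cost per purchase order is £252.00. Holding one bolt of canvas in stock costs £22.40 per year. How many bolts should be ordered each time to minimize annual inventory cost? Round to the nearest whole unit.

Q* ≈ 789 bolts

Annual demand D = 92.3 × 300 = 27,690.
EOQ = √(2DS / H) = √(2 × 27,690 × 252 / 22.4).
= √(13,955,760 / 22.4) = √623,025 ≈ 789.319.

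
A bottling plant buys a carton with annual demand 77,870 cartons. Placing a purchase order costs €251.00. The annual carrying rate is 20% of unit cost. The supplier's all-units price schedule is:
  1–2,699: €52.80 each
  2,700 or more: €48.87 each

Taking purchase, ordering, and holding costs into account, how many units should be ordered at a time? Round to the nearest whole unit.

Q* ≈ 2,700 cartons

Holding cost per unit per year at price C is H = 0.20·C.
Evaluate total cost at each tier's feasible EOQ or, if the EOQ is below the tier, at the tier's minimum quantity.
EOQ at €52.80 = 1924.0 (feasible in tier 1): TC = 77,870×€52.80 + (77,870/1924.0)×251 + (1924.0/2)×0.20×€52.80 = €4,131,853.44.
EOQ at €48.87 = 1999.9 < 2700, so use break Q=2700: TC = 77,870×€48.87 + (77,870/2700.0)×251 + (2700.0/2)×0.20×€48.87 = €3,825,940.83.
Lowest total cost is €3,825,940.83 at Q = 2700.0.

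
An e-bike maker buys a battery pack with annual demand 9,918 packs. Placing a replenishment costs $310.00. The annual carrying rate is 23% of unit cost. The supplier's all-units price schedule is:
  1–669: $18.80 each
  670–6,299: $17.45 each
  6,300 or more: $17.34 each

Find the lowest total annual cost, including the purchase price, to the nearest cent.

TC* ≈ $178,036.96

Holding cost per unit per year at price C is H = 0.23·C.
Evaluate total cost at each tier's feasible EOQ or, if the EOQ is below the tier, at the tier's minimum quantity.
Tier 1 ($18.80): EOQ = 1192.5 exceeds tier's upper bound 669, so this tier is dominated.
EOQ at $17.45 = 1237.8 (feasible in tier 2): TC = 9,918×$17.45 + (9,918/1237.8)×310 + (1237.8/2)×0.23×$17.45 = $178,036.96.
EOQ at $17.34 = 1241.7 < 6300, so use break Q=6300: TC = 9,918×$17.34 + (9,918/6300.0)×310 + (6300.0/2)×0.23×$17.34 = $185,028.98.
Lowest total cost among the candidates is at Q = 1237.8.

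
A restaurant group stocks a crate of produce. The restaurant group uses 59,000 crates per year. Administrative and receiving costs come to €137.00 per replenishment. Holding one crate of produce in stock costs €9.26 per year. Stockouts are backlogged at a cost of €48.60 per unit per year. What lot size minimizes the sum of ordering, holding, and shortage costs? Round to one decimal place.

With planned backorders, Q* = √(2DS/H) · √((H+B)/B).
√(2DS/H) = √(2 × 59,000 × 137 / 9.26) = 1321.283.
√((H+B)/B) = √((9.26+48.6)/48.6) = 1.0911.
Q* ≈ 1441.673.

Q* ≈ 1,441.7 crates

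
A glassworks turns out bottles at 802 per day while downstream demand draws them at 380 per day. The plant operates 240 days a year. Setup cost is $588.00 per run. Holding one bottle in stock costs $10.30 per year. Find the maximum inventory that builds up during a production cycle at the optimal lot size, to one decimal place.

Annual demand D = 380 × 240 = 91,200.
Production build-up factor (1 − d/p) = 1 − 380/802 = 0.5262.
Q* = √(2DS / (H(1 − d/p))) = √(2 × 91,200 × 588 / (10.3 × 0.5262)).
= √(107,251,200 / 5.4197) ≈ 4448.498.
Maximum inventory = Q*(1 − d/p) = 4448.498 × 0.5262 ≈ 2340.731.

I_max ≈ 2,340.7 bottles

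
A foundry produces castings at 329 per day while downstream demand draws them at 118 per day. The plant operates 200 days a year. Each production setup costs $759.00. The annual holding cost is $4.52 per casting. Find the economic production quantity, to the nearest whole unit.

Annual demand D = 118 × 200 = 23,600.
Production build-up factor (1 − d/p) = 1 − 118/329 = 0.6413.
Q* = √(2DS / (H(1 − d/p))) = √(2 × 23,600 × 759 / (4.52 × 0.6413)).
= √(35,824,800 / 2.8988) ≈ 3515.438.

Q* ≈ 3,515 castings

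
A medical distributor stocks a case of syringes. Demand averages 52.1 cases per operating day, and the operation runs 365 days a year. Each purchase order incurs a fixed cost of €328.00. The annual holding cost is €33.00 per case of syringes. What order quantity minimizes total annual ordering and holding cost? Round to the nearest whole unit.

Q* ≈ 615 cases

Annual demand D = 52.1 × 365 = 19,016.5.
EOQ = √(2DS / H) = √(2 × 19,016.5 × 328 / 33).
= √(12,474,824 / 33) = √378,024.9697 ≈ 614.837.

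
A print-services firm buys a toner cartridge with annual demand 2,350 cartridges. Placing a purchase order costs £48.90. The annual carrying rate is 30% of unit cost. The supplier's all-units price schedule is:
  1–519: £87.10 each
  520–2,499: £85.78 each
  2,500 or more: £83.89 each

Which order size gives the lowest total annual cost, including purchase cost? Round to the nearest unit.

Q* ≈ 94 cartridges

Holding cost per unit per year at price C is H = 0.30·C.
For each price level, check whether its EOQ is feasible; otherwise the best quantity at that price is the breakpoint.
EOQ at £87.10 = 93.8 (feasible in tier 1): TC = 2,350×£87.10 + (2,350/93.8)×48.9 + (93.8/2)×0.30×£87.10 = £207,135.60.
EOQ at £85.78 = 94.5 < 520, so use break Q=520: TC = 2,350×£85.78 + (2,350/520.0)×48.9 + (520.0/2)×0.30×£85.78 = £208,494.83.
EOQ at £83.89 = 95.6 < 2500, so use break Q=2500: TC = 2,350×£83.89 + (2,350/2500.0)×48.9 + (2500.0/2)×0.30×£83.89 = £228,646.22.
Lowest total cost is £207,135.60 at Q = 93.8.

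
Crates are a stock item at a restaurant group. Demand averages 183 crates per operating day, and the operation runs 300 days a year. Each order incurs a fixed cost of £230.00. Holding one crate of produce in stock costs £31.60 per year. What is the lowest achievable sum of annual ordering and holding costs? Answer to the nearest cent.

Annual demand D = 183 × 300 = 54,900.
Q* = √(2DS/H) = √(2 × 54,900 × 230 / 31.6) ≈ 893.97.
At Q*, ordering cost (D/Q*)S equals holding cost (Q*/2)H, each = √(DSH/2).
Minimum total = √(2DSH) = √(2 × 54,900 × 230 × 31.6) ≈ 28249.361.

TC* ≈ £28,249.36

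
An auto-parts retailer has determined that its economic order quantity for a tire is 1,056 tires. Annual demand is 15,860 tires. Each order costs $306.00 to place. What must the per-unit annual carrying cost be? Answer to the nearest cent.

Invert the EOQ relation Q*² = 2DS/H.
From Q* = √(2DS/H): H = 2DS / Q*² = 2 × 15,860 × 306 / 1,056² = 8.7042.

H ≈ $8.70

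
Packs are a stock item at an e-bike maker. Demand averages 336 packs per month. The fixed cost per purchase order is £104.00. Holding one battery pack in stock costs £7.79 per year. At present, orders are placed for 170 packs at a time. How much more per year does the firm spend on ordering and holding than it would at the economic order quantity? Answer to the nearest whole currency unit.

Annual demand D = 336 × 12 = 4,032.
EOQ = √(2DS/H) = √(2 × 4,032 × 104 / 7.79) ≈ 328.11.
Cost at Q* = (D/Q*)S + (Q*/2)H = √(2DSH) ≈ £2,556.00.
Cost at Q = 170: (4,032/170)×104 + (170/2)×7.79 = £2,466.64 + £662.15 = £3,128.79.
Excess = £3,128.79 − £2,556.00 = £572.79.

Extra cost ≈ £573 per year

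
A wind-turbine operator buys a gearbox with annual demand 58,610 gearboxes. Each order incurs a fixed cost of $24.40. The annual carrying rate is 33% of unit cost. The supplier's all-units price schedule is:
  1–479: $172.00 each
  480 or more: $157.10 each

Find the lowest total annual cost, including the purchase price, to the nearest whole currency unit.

TC* ≈ $9,223,053

Holding cost per unit per year at price C is H = 0.33·C.
For each price level, check whether its EOQ is feasible; otherwise the best quantity at that price is the breakpoint.
EOQ at $172.00 = 224.5 (feasible in tier 1): TC = 58,610×$172.00 + (58,610/224.5)×24.4 + (224.5/2)×0.33×$172.00 = $10,093,661.39.
EOQ at $157.10 = 234.9 < 480, so use break Q=480: TC = 58,610×$157.10 + (58,610/480.0)×24.4 + (480.0/2)×0.33×$157.10 = $9,223,052.66.
Lowest total cost among the candidates is at Q = 480.0.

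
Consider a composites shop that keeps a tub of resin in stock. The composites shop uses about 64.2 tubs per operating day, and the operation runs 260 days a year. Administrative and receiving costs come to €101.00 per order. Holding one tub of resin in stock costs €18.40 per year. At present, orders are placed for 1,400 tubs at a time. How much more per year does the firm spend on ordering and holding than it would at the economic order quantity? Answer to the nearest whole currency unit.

Annual demand D = 64.2 × 260 = 16,692.
EOQ = √(2DS/H) = √(2 × 16,692 × 101 / 18.4) ≈ 428.08.
Cost at Q* = (D/Q*)S + (Q*/2)H = √(2DSH) ≈ €7,876.60.
Cost at Q = 1,400: (16,692/1,400)×101 + (1,400/2)×18.4 = €1,204.21 + €12,880.00 = €14,084.21.
Excess = €14,084.21 − €7,876.60 = €6,207.61.

Extra cost ≈ €6,208 per year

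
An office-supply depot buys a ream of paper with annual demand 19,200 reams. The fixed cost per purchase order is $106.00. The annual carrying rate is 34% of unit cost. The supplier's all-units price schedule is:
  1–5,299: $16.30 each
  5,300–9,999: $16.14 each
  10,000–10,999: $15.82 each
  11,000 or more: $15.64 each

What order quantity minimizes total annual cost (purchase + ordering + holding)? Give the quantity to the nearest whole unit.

Holding cost per unit per year at price C is H = 0.34·C.
Evaluate total cost at each tier's feasible EOQ or, if the EOQ is below the tier, at the tier's minimum quantity.
EOQ at $16.30 = 857.0 (feasible in tier 1): TC = 19,200×$16.30 + (19,200/857.0)×106 + (857.0/2)×0.34×$16.30 = $317,709.54.
EOQ at $16.14 = 861.2 < 5300, so use break Q=5300: TC = 19,200×$16.14 + (19,200/5300.0)×106 + (5300.0/2)×0.34×$16.14 = $324,814.14.
EOQ at $15.82 = 869.9 < 10000, so use break Q=10000: TC = 19,200×$15.82 + (19,200/10000.0)×106 + (10000.0/2)×0.34×$15.82 = $330,841.52.
EOQ at $15.64 = 874.9 < 11000, so use break Q=11000: TC = 19,200×$15.64 + (19,200/11000.0)×106 + (11000.0/2)×0.34×$15.64 = $329,719.82.
Lowest total cost is $317,709.54 at Q = 857.0.

Q* ≈ 857 reams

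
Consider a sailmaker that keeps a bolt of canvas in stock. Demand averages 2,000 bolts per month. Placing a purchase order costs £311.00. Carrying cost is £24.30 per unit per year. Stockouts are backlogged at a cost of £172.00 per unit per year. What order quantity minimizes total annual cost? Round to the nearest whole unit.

Q* ≈ 837 bolts

Annual demand D = 2,000 × 12 = 24,000.
With planned backorders, Q* = √(2DS/H) · √((H+B)/B).
√(2DS/H) = √(2 × 24,000 × 311 / 24.3) = 783.786.
√((H+B)/B) = √((24.3+172)/172) = 1.0683.
Q* ≈ 837.324.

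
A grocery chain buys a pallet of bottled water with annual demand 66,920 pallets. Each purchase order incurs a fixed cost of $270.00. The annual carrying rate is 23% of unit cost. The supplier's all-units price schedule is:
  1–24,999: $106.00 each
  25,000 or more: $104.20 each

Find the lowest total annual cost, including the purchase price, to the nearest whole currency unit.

TC* ≈ $7,123,202

Holding cost per unit per year at price C is H = 0.23·C.
Evaluate total cost at each tier's feasible EOQ or, if the EOQ is below the tier, at the tier's minimum quantity.
EOQ at $106.00 = 1217.5 (feasible in tier 1): TC = 66,920×$106.00 + (66,920/1217.5)×270 + (1217.5/2)×0.23×$106.00 = $7,123,201.90.
EOQ at $104.20 = 1227.9 < 25000, so use break Q=25000: TC = 66,920×$104.20 + (66,920/25000.0)×270 + (25000.0/2)×0.23×$104.20 = $7,273,361.74.
Lowest total cost among the candidates is at Q = 1217.5.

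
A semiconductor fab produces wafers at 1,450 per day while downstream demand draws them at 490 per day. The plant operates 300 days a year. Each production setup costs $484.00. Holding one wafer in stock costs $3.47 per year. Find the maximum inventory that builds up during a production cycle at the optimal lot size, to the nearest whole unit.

I_max ≈ 5,211 wafers

Annual demand D = 490 × 300 = 147,000.
Production build-up factor (1 − d/p) = 1 − 490/1,450 = 0.6621.
Q* = √(2DS / (H(1 − d/p))) = √(2 × 147,000 × 484 / (3.47 × 0.6621)).
= √(142,296,000 / 2.2974) ≈ 7870.095.
Maximum inventory = Q*(1 − d/p) = 7870.095 × 0.6621 ≈ 5210.546.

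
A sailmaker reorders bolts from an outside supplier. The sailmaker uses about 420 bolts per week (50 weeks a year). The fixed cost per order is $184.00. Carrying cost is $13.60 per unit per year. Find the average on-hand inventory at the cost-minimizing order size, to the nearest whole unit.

Average inventory ≈ 377 bolts

Annual demand D = 420 × 50 = 21,000.
EOQ = √(2DS/H) = √(2 × 21,000 × 184 / 13.6) ≈ 753.81.
Average inventory = Q*/2 ≈ 753.81 / 2 = 376.907.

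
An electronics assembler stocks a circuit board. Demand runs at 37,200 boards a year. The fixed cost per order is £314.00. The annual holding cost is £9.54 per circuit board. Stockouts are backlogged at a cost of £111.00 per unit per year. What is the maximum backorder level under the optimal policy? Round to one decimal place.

S* ≈ 129.1 boards

With planned backorders, Q* = √(2DS/H) · √((H+B)/B).
√(2DS/H) = √(2 × 37,200 × 314 / 9.54) = 1564.866.
√((H+B)/B) = √((9.54+111)/111) = 1.0421.
Q* ≈ 1630.727.
S* = Q* · H/(H+B) = 1630.727 × 9.54/120.54 ≈ 129.062.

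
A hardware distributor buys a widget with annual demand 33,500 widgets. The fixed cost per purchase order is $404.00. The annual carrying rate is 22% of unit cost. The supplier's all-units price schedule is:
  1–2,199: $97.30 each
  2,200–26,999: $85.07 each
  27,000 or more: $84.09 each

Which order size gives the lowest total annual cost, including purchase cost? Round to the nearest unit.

Q* ≈ 2,200 widgets

Holding cost per unit per year at price C is H = 0.22·C.
Candidates are each tier's EOQ (if it falls in that tier) and each price-break quantity.
EOQ at $97.30 = 1124.5 (feasible in tier 1): TC = 33,500×$97.30 + (33,500/1124.5)×404 + (1124.5/2)×0.22×$97.30 = $3,283,621.09.
EOQ at $85.07 = 1202.6 < 2200, so use break Q=2200: TC = 33,500×$85.07 + (33,500/2200.0)×404 + (2200.0/2)×0.22×$85.07 = $2,876,583.76.
EOQ at $84.09 = 1209.6 < 27000, so use break Q=27000: TC = 33,500×$84.09 + (33,500/27000.0)×404 + (27000.0/2)×0.22×$84.09 = $3,067,263.56.
Lowest total cost is $2,876,583.76 at Q = 2200.0.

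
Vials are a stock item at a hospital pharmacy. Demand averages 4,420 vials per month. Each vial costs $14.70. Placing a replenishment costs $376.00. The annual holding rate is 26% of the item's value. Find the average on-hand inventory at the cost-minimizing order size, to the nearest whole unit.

Annual demand D = 4,420 × 12 = 53,040.
Holding cost H = 0.26 × $14.70 = $3.8220 per unit per year.
The optimal lot size = √(2DS/H) = √(2 × 53,040 × 376 / 3.822) ≈ 3230.47.
Average inventory = Q*/2 ≈ 3230.47 / 2 = 1615.234.

Average inventory ≈ 1,615 vials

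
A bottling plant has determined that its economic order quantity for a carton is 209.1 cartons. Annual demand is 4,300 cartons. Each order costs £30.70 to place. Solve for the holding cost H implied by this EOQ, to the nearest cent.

H ≈ £6.04

Squaring Q* = √(2DS/H) gives Q*² = 2DS/H.
From Q* = √(2DS/H): H = 2DS / Q*² = 2 × 4,300 × 30.7 / 209.1² = 6.0385.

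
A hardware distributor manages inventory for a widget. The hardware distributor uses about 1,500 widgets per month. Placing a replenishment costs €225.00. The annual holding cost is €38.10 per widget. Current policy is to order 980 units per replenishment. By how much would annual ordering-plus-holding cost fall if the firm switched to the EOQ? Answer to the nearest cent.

Annual demand D = 1,500 × 12 = 18,000.
EOQ = √(2DS/H) = √(2 × 18,000 × 225 / 38.1) ≈ 461.08.
Cost at Q* = (D/Q*)S + (Q*/2)H = √(2DSH) ≈ €17,567.30.
Cost at Q = 980: (18,000/980)×225 + (980/2)×38.1 = €4,132.65 + €18,669.00 = €22,801.65.
Excess = €22,801.65 − €17,567.30 = €5,234.35.

Extra cost ≈ €5,234.35 per year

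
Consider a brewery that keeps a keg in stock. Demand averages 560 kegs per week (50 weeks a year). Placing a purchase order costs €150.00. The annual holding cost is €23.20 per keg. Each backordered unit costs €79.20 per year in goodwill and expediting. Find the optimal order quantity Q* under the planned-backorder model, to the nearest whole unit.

Q* ≈ 684 kegs

Annual demand D = 560 × 50 = 28,000.
With planned backorders, Q* = √(2DS/H) · √((H+B)/B).
√(2DS/H) = √(2 × 28,000 × 150 / 23.2) = 601.722.
√((H+B)/B) = √((23.2+79.2)/79.2) = 1.1371.
Q* ≈ 684.200.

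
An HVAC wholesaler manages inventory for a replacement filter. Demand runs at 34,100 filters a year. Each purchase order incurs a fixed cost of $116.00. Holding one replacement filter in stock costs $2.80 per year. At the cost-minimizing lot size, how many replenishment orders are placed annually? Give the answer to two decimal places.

EOQ = √(2DS/H) = √(2 × 34,100 × 116 / 2.8) ≈ 1680.90.
Orders per year = D / Q* = 34,100 / 1680.90 ≈ 20.287.

N ≈ 20.29 orders per year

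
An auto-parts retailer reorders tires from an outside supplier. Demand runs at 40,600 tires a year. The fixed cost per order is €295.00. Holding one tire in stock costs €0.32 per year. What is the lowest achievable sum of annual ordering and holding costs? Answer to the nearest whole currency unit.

EOQ = √(2DS/H) = √(2 × 40,600 × 295 / 0.32) ≈ 8651.95.
At the optimum the two cost components are equal, so total cost = 2·(Q*/2)H = Q*·H.
Minimum total = √(2DSH) = √(2 × 40,600 × 295 × 0.32) ≈ 2768.624.

TC* ≈ €2,769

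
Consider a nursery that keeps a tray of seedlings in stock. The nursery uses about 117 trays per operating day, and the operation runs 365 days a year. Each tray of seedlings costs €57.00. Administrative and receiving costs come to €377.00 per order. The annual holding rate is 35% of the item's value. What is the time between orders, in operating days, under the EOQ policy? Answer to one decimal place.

Annual demand D = 117 × 365 = 42,705.
Holding cost H = 0.35 × €57.00 = €19.9500 per unit per year.
Q* = √(2DS/H) = √(2 × 42,705 × 377 / 19.95) ≈ 1270.44.
Cycle time = Q*/D × 365 = 1270.44 / 42,705 × 365 ≈ 10.858 days.

T ≈ 10.9 days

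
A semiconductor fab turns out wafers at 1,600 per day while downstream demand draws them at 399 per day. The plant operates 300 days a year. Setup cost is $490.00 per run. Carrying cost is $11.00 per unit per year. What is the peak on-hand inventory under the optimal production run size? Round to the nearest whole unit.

Annual demand D = 399 × 300 = 119,700.
Production build-up factor (1 − d/p) = 1 − 399/1,600 = 0.7506.
Q* = √(2DS / (H(1 − d/p))) = √(2 × 119,700 × 490 / (11 × 0.7506)).
= √(117,306,000 / 8.2569) ≈ 3769.227.
Maximum inventory = Q*(1 − d/p) = 3769.227 × 0.7506 ≈ 2829.276.

I_max ≈ 2,829 wafers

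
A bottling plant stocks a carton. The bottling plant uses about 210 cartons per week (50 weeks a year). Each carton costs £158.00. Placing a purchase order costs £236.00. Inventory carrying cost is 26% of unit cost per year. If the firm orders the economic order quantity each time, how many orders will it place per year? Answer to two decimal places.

N ≈ 30.23 orders per year

Annual demand D = 210 × 50 = 10,500.
Holding cost H = 0.26 × £158.00 = £41.0800 per unit per year.
Q* = √(2DS/H) = √(2 × 10,500 × 236 / 41.08) ≈ 347.34.
Orders per year = D / Q* = 10,500 / 347.34 ≈ 30.230.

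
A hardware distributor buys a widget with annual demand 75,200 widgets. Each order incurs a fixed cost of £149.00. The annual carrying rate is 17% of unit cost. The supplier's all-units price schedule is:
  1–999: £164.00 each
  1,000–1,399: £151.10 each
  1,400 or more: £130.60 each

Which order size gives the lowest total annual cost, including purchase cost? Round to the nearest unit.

Q* ≈ 1,400 widgets

Holding cost per unit per year at price C is H = 0.17·C.
Evaluate total cost at each tier's feasible EOQ or, if the EOQ is below the tier, at the tier's minimum quantity.
EOQ at £164.00 = 896.5 (feasible in tier 1): TC = 75,200×£164.00 + (75,200/896.5)×149 + (896.5/2)×0.17×£164.00 = £12,357,795.59.
EOQ at £151.10 = 934.0 < 1000, so use break Q=1000: TC = 75,200×£151.10 + (75,200/1000.0)×149 + (1000.0/2)×0.17×£151.10 = £11,386,768.30.
EOQ at £130.60 = 1004.7 < 1400, so use break Q=1400: TC = 75,200×£130.60 + (75,200/1400.0)×149 + (1400.0/2)×0.17×£130.60 = £9,844,664.83.
Lowest total cost is £9,844,664.83 at Q = 1400.0.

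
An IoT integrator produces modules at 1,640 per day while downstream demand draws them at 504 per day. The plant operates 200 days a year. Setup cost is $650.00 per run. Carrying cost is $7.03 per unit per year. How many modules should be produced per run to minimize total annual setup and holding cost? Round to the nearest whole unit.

Q* ≈ 5,187 modules

Annual demand D = 504 × 200 = 100,800.
Production build-up factor (1 − d/p) = 1 − 504/1,640 = 0.6927.
Q* = √(2DS / (H(1 − d/p))) = √(2 × 100,800 × 650 / (7.03 × 0.6927)).
= √(131,040,000 / 4.8696) ≈ 5187.487.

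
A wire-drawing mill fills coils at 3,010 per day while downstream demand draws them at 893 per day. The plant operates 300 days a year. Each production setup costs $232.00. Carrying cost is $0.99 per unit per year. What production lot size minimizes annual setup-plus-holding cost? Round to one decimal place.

Q* ≈ 13,361.4 coils

Annual demand D = 893 × 300 = 267,900.
Production build-up factor (1 − d/p) = 1 − 893/3,010 = 0.7033.
Q* = √(2DS / (H(1 − d/p))) = √(2 × 267,900 × 232 / (0.99 × 0.7033)).
= √(124,305,600 / 0.6963) ≈ 13361.357.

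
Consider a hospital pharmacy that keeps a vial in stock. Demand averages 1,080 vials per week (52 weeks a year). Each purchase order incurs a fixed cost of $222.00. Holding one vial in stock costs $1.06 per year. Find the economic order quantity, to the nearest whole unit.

Q* ≈ 4,850 vials

Annual demand D = 1,080 × 52 = 56,160.
EOQ = √(2DS / H) = √(2 × 56,160 × 222 / 1.06).
= √(24,935,040 / 1.06) = √23,523,622.6415 ≈ 4850.116.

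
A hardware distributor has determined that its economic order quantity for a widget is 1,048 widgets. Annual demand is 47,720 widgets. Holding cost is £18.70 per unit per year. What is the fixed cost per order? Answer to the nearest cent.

S ≈ £215.20

Invert the EOQ relation Q*² = 2DS/H.
From Q* = √(2DS/H): S = Q*²H / (2D) = 1,048² × 18.7 / (2 × 47,720) = 215.1958.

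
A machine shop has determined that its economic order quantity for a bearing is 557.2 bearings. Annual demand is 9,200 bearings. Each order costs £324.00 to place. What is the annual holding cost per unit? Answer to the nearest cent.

The basic EOQ model gives Q* = √(2DS/H); rearrange for the unknown.
From Q* = √(2DS/H): H = 2DS / Q*² = 2 × 9,200 × 324 / 557.2² = 19.2017.

H ≈ £19.20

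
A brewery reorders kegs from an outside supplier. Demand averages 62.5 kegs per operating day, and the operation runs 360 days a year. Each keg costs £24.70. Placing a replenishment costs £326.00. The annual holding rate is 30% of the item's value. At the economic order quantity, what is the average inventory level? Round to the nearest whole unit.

Average inventory ≈ 704 kegs

Annual demand D = 62.5 × 360 = 22,500.
Holding cost H = 0.30 × £24.70 = £7.4100 per unit per year.
The optimal lot size = √(2DS/H) = √(2 × 22,500 × 326 / 7.41) ≈ 1407.04.
Average inventory = Q*/2 ≈ 1407.04 / 2 = 703.519.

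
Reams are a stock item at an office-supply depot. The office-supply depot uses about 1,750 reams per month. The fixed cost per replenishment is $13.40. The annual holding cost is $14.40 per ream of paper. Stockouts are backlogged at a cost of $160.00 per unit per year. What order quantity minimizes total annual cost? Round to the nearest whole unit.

Annual demand D = 1,750 × 12 = 21,000.
With planned backorders, Q* = √(2DS/H) · √((H+B)/B).
√(2DS/H) = √(2 × 21,000 × 13.4 / 14.4) = 197.695.
√((H+B)/B) = √((14.4+160)/160) = 1.0440.
Q* ≈ 206.400.

Q* ≈ 206 reams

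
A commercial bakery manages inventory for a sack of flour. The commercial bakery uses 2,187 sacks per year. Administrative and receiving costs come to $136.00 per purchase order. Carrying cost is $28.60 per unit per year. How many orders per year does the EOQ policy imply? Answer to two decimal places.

N ≈ 15.16 orders per year

EOQ = √(2DS/H) = √(2 × 2,187 × 136 / 28.6) ≈ 144.22.
Orders per year = D / Q* = 2,187 / 144.22 ≈ 15.164.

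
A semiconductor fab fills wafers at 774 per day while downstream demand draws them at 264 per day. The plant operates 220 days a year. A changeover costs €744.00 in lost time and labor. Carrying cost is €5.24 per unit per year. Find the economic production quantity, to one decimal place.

Annual demand D = 264 × 220 = 58,080.
Production build-up factor (1 − d/p) = 1 − 264/774 = 0.6589.
Q* = √(2DS / (H(1 − d/p))) = √(2 × 58,080 × 744 / (5.24 × 0.6589)).
= √(86,423,040 / 3.4527) ≈ 5003.046.

Q* ≈ 5,003.0 wafers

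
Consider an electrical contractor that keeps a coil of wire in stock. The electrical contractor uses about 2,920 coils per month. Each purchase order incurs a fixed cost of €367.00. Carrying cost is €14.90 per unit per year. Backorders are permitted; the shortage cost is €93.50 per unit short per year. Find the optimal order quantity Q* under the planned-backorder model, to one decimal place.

Q* ≈ 1,414.6 coils

Annual demand D = 2,920 × 12 = 35,040.
With planned backorders, Q* = √(2DS/H) · √((H+B)/B).
√(2DS/H) = √(2 × 35,040 × 367 / 14.9) = 1313.823.
√((H+B)/B) = √((14.9+93.5)/93.5) = 1.0767.
Q* ≈ 1414.639.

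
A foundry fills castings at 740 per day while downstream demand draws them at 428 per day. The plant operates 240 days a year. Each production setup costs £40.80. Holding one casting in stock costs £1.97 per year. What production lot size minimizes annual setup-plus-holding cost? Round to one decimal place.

Q* ≈ 3,176.7 castings

Annual demand D = 428 × 240 = 102,720.
Production build-up factor (1 − d/p) = 1 − 428/740 = 0.4216.
Q* = √(2DS / (H(1 − d/p))) = √(2 × 102,720 × 40.8 / (1.97 × 0.4216)).
= √(8,381,952 / 0.8306) ≈ 3176.713.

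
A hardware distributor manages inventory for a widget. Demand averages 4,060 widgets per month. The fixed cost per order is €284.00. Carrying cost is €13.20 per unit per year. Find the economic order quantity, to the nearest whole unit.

Annual demand D = 4,060 × 12 = 48,720.
EOQ = √(2DS / H) = √(2 × 48,720 × 284 / 13.2).
= √(27,672,960 / 13.2) = √2,096,436.3636 ≈ 1447.908.

Q* ≈ 1,448 widgets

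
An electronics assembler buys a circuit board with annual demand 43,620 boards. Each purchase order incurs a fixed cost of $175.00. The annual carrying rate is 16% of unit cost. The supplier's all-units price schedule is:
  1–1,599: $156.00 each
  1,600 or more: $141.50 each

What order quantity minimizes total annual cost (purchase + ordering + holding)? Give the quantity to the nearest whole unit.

Holding cost per unit per year at price C is H = 0.16·C.
For each price level, check whether its EOQ is feasible; otherwise the best quantity at that price is the breakpoint.
EOQ at $156.00 = 782.1 (feasible in tier 1): TC = 43,620×$156.00 + (43,620/782.1)×175 + (782.1/2)×0.16×$156.00 = $6,824,240.87.
EOQ at $141.50 = 821.2 < 1600, so use break Q=1600: TC = 43,620×$141.50 + (43,620/1600.0)×175 + (1600.0/2)×0.16×$141.50 = $6,195,112.94.
Lowest total cost is $6,195,112.94 at Q = 1600.0.

Q* ≈ 1,600 boards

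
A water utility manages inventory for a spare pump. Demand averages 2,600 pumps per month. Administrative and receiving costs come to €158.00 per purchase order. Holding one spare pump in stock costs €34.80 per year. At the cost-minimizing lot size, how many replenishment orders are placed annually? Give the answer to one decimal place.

N ≈ 58.6 orders per year

Annual demand D = 2,600 × 12 = 31,200.
EOQ = √(2DS/H) = √(2 × 31,200 × 158 / 34.8) ≈ 532.27.
Orders per year = D / Q* = 31,200 / 532.27 ≈ 58.617.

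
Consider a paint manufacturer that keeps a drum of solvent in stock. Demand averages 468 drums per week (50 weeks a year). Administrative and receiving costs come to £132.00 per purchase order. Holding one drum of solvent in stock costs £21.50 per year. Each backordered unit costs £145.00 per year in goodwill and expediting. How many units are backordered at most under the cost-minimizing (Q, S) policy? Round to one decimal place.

S* ≈ 74.2 drums

Annual demand D = 468 × 50 = 23,400.
With planned backorders, Q* = √(2DS/H) · √((H+B)/B).
√(2DS/H) = √(2 × 23,400 × 132 / 21.5) = 536.032.
√((H+B)/B) = √((21.5+145)/145) = 1.0716.
Q* ≈ 574.399.
S* = Q* · H/(H+B) = 574.399 × 21.5/166.5 ≈ 74.172.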